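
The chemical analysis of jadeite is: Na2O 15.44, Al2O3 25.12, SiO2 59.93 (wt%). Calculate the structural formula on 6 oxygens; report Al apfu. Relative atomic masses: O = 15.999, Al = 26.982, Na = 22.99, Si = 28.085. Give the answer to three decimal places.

0.991 Al apfu

Na2O: 15.44/61.979 = 0.24912 mol → 0.49824 mol Na, 0.24912 mol O.
Al2O3: 25.12/101.961 = 0.24637 mol → 0.49274 mol Al, 0.73911 mol O.
SiO2: 59.93/60.083 = 0.99745 mol → 0.99745 mol Si, 1.99490 mol O.
Total oxygen = 2.98313 mol. Normalization factor = 6/2.98313 = 2.01131.
Al per 6 O = 0.49274 × 2.01131 = 0.991.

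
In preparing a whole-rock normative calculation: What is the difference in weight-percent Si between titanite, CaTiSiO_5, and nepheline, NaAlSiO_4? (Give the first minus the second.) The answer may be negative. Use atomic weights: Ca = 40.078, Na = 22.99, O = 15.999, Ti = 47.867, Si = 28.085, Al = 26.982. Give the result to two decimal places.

-5.44 percentage points

First mineral: 28.085 g Si in 196.025 g formula = 14.33 wt% Si.
Second mineral: 28.085 g Si in 142.053 g formula = 19.77 wt% Si.
14.33% − 19.77% gives a difference of -5.44 percentage points.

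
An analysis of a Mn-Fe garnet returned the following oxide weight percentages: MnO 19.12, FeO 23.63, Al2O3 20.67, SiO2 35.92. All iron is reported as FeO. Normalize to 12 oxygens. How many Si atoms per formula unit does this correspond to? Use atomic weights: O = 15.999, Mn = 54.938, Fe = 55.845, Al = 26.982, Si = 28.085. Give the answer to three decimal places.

2.986 Si apfu

MnO: 19.12/70.937 = 0.26953 mol → 0.26953 mol Mn, 0.26953 mol O.
FeO: 23.63/71.844 = 0.32891 mol → 0.32891 mol Fe, 0.32891 mol O.
Al2O3: 20.67/101.961 = 0.20272 mol → 0.40544 mol Al, 0.60816 mol O.
SiO2: 35.92/60.083 = 0.59784 mol → 0.59784 mol Si, 1.19568 mol O.
Total oxygen = 2.40228 mol. Normalization factor = 12/2.40228 = 4.99525.
Si per 12 O = 0.59784 × 4.99525 = 2.986.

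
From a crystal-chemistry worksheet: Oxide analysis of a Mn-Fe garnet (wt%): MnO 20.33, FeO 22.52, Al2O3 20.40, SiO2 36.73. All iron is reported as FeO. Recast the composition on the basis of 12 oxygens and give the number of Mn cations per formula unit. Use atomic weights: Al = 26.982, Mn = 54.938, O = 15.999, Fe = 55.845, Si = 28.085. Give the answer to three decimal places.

MnO: 20.33/70.937 = 0.28659 mol → 0.28659 mol Mn, 0.28659 mol O.
FeO: 22.52/71.844 = 0.31346 mol → 0.31346 mol Fe, 0.31346 mol O.
Al2O3: 20.40/101.961 = 0.20008 mol → 0.40016 mol Al, 0.60024 mol O.
SiO2: 36.73/60.083 = 0.61132 mol → 0.61132 mol Si, 1.22264 mol O.
Total oxygen = 2.42293 mol. Normalization factor = 12/2.42293 = 4.95268.
Mn per 12 O = 0.28659 × 4.95268 = 1.419.

1.419 Mn apfu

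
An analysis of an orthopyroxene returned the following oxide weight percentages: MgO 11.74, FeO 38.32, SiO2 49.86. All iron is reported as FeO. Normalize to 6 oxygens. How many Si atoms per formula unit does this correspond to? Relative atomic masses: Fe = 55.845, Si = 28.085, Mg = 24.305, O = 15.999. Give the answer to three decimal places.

2.004 Si apfu

MgO: 11.74/40.304 = 0.29129 mol → 0.29129 mol Mg, 0.29129 mol O.
FeO: 38.32/71.844 = 0.53338 mol → 0.53338 mol Fe, 0.53338 mol O.
SiO2: 49.86/60.083 = 0.82985 mol → 0.82985 mol Si, 1.65970 mol O.
Total oxygen = 2.48437 mol. Normalization factor = 6/2.48437 = 2.41510.
Si per 6 O = 0.82985 × 2.41510 = 2.004.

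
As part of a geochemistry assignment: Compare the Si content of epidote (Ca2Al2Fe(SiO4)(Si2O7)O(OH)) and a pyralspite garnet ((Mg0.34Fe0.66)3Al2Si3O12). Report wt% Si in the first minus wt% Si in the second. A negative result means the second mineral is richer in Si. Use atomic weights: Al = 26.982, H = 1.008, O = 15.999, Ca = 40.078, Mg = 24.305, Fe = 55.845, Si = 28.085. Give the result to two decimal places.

-0.66 percentage points

M(Ca2Al2Fe(SiO4)(Si2O7)O(OH)) = 483.215 g/mol, so wt% Si = 84.255/483.215 × 100 = 17.44%.
M((Mg0.34Fe0.66)3Al2Si3O12) = 465.571 g/mol, so wt% Si = 84.255/465.571 × 100 = 18.10%.
17.44 − 18.10 = -0.66 pp.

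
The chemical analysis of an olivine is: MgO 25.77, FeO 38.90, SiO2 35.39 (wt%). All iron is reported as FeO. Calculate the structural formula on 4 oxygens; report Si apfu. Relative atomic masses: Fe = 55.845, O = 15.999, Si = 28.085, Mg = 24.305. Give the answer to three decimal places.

MgO (M=40.304): mol = 0.63939; Mg = 0.63939, O = 0.63939.
FeO (M=71.844): mol = 0.54145; Fe = 0.54145, O = 0.54145.
SiO2 (M=60.083): mol = 0.58902; Si = 0.58902, O = 1.17804.
ΣO = 2.35888; factor = 4/ΣO = 1.69572.
Si apfu = 0.58902 × 1.69572 = 0.999.

0.999 Si apfu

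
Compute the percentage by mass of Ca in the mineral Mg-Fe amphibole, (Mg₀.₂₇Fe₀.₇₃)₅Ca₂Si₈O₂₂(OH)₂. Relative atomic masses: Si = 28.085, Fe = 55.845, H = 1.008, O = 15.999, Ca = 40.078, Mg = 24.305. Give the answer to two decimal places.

8.64 weight percent

Formula mass = 1.35·24.305 + 3.65·55.845 + 2·40.078 + 8·28.085 + 24·15.999 + 2·1.008 = 927.474 g/mol, of which 80.156 g is Ca.
So Ca makes up 80.156/927.474 = 0.0864 of the mass, i.e. 8.64%.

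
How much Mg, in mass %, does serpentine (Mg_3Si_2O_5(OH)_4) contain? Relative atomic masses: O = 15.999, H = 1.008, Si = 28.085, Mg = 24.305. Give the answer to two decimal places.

26.31 mass %

M(Mg_3Si_2O_5(OH)_4) = 277.108 g/mol.
Mg contributes 3 × 24.305 = 72.915 g per mole.
72.915/277.108 = 0.2631 → 26.31%.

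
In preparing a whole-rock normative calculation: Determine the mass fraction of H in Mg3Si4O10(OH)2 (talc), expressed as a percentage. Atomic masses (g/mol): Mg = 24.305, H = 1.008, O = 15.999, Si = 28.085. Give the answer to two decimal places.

0.53 weight percent

Molar mass of Mg3Si4O10(OH)2: 3*24.305 + 4*28.085 + 12*15.999 + 2*1.008 = 379.259 g/mol.
Mass of H per formula unit: 2 × 1.008 = 2.016 g.
Weight fraction H = 2.016 / 379.259 = 0.0053.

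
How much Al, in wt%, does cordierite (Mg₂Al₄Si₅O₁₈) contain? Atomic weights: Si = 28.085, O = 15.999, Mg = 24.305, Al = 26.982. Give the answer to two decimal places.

18.45 wt%

Formula mass = 2×24.305 + 4×26.982 + 5×28.085 + 18×15.999 = 584.945 g/mol, of which 107.928 g is Al.
So Al makes up 107.928/584.945 = 0.1845 of the mass, i.e. 18.45%.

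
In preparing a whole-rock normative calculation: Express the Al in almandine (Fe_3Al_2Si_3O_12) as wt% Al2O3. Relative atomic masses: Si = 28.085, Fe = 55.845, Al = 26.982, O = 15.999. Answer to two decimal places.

20.48 wt%

M(Fe_3Al_2Si_3O_12) = 497.742 g/mol; M(Al2O3) = 101.961 g/mol.
Moles Al2O3 per formula unit = 2 Al ÷ 2 = 1.0000.
Al2O3 fraction = (1.0000 × 101.961) / 497.742 = 101.961/497.742 = 0.2048.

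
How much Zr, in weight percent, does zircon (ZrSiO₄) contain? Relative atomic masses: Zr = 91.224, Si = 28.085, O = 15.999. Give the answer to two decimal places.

49.77 weight percent

M(ZrSiO₄) = 183.305 g/mol.
Zr contributes 1 × 91.224 = 91.224 g per mole.
91.224/183.305 = 0.4977 → 49.77%.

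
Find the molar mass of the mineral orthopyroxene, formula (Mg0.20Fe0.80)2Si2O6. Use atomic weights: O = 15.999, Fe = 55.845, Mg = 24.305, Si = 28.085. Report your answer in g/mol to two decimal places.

251.24 g/mol

Mg: 0.40 × 24.305 = 9.7220
Fe: 1.60 × 55.845 = 89.3520
Si: 2 × 28.085 = 56.1700
O: 6 × 15.999 = 95.9940
Summing the contributions gives the formula mass.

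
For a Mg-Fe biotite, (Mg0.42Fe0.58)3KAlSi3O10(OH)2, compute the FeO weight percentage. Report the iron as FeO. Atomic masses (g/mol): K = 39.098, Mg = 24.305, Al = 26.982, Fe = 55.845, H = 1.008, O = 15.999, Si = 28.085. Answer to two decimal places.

M((Mg0.42Fe0.58)3KAlSi3O10(OH)2) = 472.134 g/mol; M(FeO) = 71.844 g/mol.
Moles FeO per formula unit = 1.74 Fe ÷ 1 = 1.7400.
FeO fraction = (1.7400 × 71.844) / 472.134 = 125.009/472.134 = 0.2648.

26.48 wt%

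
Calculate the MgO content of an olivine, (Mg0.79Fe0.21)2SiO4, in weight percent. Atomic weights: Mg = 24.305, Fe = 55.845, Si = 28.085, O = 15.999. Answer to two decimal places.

Molar mass of (Mg0.79Fe0.21)2SiO4 = 1.58×24.305 + 0.42×55.845 + 1×28.085 + 4×15.999 = 153.938 g/mol.
Each formula unit contains 1.58 Mg, equivalent to 1.58/1 = 1.5800 mol MgO.
M(MgO) = 1×24.305 + 1×15.999 = 40.304 g/mol.
Mass of MgO per formula unit = 1.5800 × 40.304 = 63.680 g.
MgO wt% = 63.680 / 153.938 × 100 = 41.37%.

41.37 wt%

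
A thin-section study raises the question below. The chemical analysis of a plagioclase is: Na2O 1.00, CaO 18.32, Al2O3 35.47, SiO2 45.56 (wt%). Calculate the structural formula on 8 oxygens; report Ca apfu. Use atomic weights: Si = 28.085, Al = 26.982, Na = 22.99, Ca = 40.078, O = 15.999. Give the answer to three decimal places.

Na2O: 1.00/61.979 = 0.01613 mol → 0.03226 mol Na, 0.01613 mol O.
CaO: 18.32/56.077 = 0.32669 mol → 0.32669 mol Ca, 0.32669 mol O.
Al2O3: 35.47/101.961 = 0.34788 mol → 0.69576 mol Al, 1.04364 mol O.
SiO2: 45.56/60.083 = 0.75828 mol → 0.75828 mol Si, 1.51656 mol O.
Total oxygen = 2.90302 mol. Normalization factor = 8/2.90302 = 2.75575.
Ca per 8 O = 0.32669 × 2.75575 = 0.900.

0.900 Ca apfu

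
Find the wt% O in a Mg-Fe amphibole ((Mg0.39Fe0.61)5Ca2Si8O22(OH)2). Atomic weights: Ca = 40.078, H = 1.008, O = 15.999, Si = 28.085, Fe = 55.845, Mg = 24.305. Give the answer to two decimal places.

Molar mass of (Mg0.39Fe0.61)5Ca2Si8O22(OH)2: 1.95·24.305 + 3.05·55.845 + 2·40.078 + 8·28.085 + 24·15.999 + 2·1.008 = 908.550 g/mol.
Mass of O per formula unit: 24 × 15.999 = 383.976 g.
Weight fraction O = 383.976 / 908.550 = 0.4226.

42.26 mass %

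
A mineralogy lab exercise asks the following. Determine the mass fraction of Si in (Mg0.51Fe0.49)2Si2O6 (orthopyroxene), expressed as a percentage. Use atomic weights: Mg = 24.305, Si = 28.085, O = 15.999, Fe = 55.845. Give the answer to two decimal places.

Molar mass of (Mg0.51Fe0.49)2Si2O6: 1.02×24.305 + 0.98×55.845 + 2×28.085 + 6×15.999 = 231.683 g/mol.
Mass of Si per formula unit: 2 × 28.085 = 56.170 g.
Weight fraction Si = 56.170 / 231.683 = 0.2424.

24.24 mass %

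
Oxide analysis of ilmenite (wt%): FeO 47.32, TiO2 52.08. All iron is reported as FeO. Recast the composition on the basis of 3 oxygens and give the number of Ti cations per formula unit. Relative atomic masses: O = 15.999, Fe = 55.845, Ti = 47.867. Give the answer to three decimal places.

47.32 wt% FeO ÷ 71.844 g/mol = 0.65865 mol, giving 0.65865 Fe and 0.65865 O.
52.08 wt% TiO2 ÷ 79.865 g/mol = 0.65210 mol, giving 0.65210 Ti and 1.30420 O.
Oxygen sums to 1.96285; scaling by 3/1.96285 = 1.52839 puts the formula on 3 O.
Ti: 0.65210 × 1.52839 = 0.997 atoms per formula unit.

0.997 Ti apfu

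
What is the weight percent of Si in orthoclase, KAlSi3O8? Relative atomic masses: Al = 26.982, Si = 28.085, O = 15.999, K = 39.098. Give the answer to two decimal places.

30.27 weight percent

Molar mass of KAlSi3O8: 1·39.098 + 1·26.982 + 3·28.085 + 8·15.999 = 278.327 g/mol.
Mass of Si per formula unit: 3 × 28.085 = 84.255 g.
Weight fraction Si = 84.255 / 278.327 = 0.3027.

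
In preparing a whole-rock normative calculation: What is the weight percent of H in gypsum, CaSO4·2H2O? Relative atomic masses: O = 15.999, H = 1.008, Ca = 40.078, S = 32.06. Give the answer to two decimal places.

Formula mass = 1×40.078 + 1×32.06 + 6×15.999 + 4×1.008 = 172.164 g/mol, of which 4.032 g is H.
So H makes up 4.032/172.164 = 0.0234 of the mass, i.e. 2.34%.

2.34 mass %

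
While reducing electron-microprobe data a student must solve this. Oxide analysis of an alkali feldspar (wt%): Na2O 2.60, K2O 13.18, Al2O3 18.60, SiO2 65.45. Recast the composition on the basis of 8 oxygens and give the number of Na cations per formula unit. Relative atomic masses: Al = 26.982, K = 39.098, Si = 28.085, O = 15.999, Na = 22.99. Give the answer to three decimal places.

Na2O: 2.60/61.979 = 0.04195 mol → 0.08390 mol Na, 0.04195 mol O.
K2O: 13.18/94.195 = 0.13992 mol → 0.27984 mol K, 0.13992 mol O.
Al2O3: 18.60/101.961 = 0.18242 mol → 0.36484 mol Al, 0.54726 mol O.
SiO2: 65.45/60.083 = 1.08933 mol → 1.08933 mol Si, 2.17866 mol O.
Total oxygen = 2.90779 mol. Normalization factor = 8/2.90779 = 2.75123.
Na per 8 O = 0.08390 × 2.75123 = 0.231.

0.231 Na apfu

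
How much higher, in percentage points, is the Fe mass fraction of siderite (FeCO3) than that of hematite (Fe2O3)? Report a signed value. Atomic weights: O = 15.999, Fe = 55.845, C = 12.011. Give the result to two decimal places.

First mineral: 55.845 g Fe in 115.853 g formula = 48.20 wt% Fe.
Second mineral: 111.690 g Fe in 159.687 g formula = 69.94 wt% Fe.
48.20% − 69.94% gives a difference of -21.74 percentage points.

-21.74 percentage points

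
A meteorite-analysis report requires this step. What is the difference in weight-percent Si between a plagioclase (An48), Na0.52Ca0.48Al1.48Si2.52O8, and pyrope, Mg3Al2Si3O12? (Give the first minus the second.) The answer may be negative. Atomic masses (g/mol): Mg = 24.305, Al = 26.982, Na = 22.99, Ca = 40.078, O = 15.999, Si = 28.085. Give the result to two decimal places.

5.32 percentage points

M(Na0.52Ca0.48Al1.48Si2.52O8) = 269.892 g/mol, so wt% Si = 70.774/269.892 × 100 = 26.22%.
M(Mg3Al2Si3O12) = 403.122 g/mol, so wt% Si = 84.255/403.122 × 100 = 20.90%.
26.22 − 20.90 = 5.32 pp.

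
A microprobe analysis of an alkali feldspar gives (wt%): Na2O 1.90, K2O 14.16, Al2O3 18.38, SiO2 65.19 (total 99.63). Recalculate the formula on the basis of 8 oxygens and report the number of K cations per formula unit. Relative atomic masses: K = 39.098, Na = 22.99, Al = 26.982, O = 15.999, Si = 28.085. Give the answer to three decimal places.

Na2O (M=61.979): mol = 0.03066; Na = 0.06132, O = 0.03066.
K2O (M=94.195): mol = 0.15033; K = 0.30066, O = 0.15033.
Al2O3 (M=101.961): mol = 0.18027; Al = 0.36054, O = 0.54081.
SiO2 (M=60.083): mol = 1.08500; Si = 1.08500, O = 2.17000.
ΣO = 2.89180; factor = 8/ΣO = 2.76644.
K apfu = 0.30066 × 2.76644 = 0.832.

0.832 K apfu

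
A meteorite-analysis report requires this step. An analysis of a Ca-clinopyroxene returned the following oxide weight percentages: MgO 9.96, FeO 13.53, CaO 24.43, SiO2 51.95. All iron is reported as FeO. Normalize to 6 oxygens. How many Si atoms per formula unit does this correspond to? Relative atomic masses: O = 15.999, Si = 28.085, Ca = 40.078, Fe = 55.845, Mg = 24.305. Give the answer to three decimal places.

1.995 Si apfu

9.96 wt% MgO ÷ 40.304 g/mol = 0.24712 mol, giving 0.24712 Mg and 0.24712 O.
13.53 wt% FeO ÷ 71.844 g/mol = 0.18832 mol, giving 0.18832 Fe and 0.18832 O.
24.43 wt% CaO ÷ 56.077 g/mol = 0.43565 mol, giving 0.43565 Ca and 0.43565 O.
51.95 wt% SiO2 ÷ 60.083 g/mol = 0.86464 mol, giving 0.86464 Si and 1.72928 O.
Oxygen sums to 2.60037; scaling by 6/2.60037 = 2.30736 puts the formula on 6 O.
Si: 0.86464 × 2.30736 = 1.995 atoms per formula unit.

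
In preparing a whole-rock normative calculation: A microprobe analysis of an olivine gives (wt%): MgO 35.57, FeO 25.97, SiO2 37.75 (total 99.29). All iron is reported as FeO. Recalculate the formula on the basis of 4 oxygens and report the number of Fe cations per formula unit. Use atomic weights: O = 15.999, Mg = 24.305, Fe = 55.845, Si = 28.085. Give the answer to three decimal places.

MgO (M=40.304): mol = 0.88254; Mg = 0.88254, O = 0.88254.
FeO (M=71.844): mol = 0.36148; Fe = 0.36148, O = 0.36148.
SiO2 (M=60.083): mol = 0.62830; Si = 0.62830, O = 1.25660.
ΣO = 2.50062; factor = 4/ΣO = 1.59960.
Fe apfu = 0.36148 × 1.59960 = 0.578.

0.578 Fe apfu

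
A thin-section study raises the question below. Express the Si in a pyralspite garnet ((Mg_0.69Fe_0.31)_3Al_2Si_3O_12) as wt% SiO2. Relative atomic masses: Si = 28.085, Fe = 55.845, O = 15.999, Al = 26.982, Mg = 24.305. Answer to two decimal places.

41.68 wt%

M((Mg_0.69Fe_0.31)_3Al_2Si_3O_12) = 432.454 g/mol; M(SiO2) = 60.083 g/mol.
Moles SiO2 per formula unit = 3 Si ÷ 1 = 3.0000.
SiO2 fraction = (3.0000 × 60.083) / 432.454 = 180.249/432.454 = 0.4168.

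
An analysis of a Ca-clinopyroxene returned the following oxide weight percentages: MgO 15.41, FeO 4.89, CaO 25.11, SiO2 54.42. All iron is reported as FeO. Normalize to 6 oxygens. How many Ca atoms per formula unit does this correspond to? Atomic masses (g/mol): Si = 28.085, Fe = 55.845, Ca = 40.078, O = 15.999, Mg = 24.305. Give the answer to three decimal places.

15.41 wt% MgO ÷ 40.304 g/mol = 0.38234 mol, giving 0.38234 Mg and 0.38234 O.
4.89 wt% FeO ÷ 71.844 g/mol = 0.06806 mol, giving 0.06806 Fe and 0.06806 O.
25.11 wt% CaO ÷ 56.077 g/mol = 0.44778 mol, giving 0.44778 Ca and 0.44778 O.
54.42 wt% SiO2 ÷ 60.083 g/mol = 0.90575 mol, giving 0.90575 Si and 1.81150 O.
Oxygen sums to 2.70968; scaling by 6/2.70968 = 2.21428 puts the formula on 6 O.
Ca: 0.44778 × 2.21428 = 0.992 atoms per formula unit.

0.992 Ca apfu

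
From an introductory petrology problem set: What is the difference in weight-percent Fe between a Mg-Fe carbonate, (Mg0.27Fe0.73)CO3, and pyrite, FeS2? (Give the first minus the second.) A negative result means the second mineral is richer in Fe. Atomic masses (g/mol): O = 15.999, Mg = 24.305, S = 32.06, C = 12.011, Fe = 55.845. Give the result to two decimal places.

M((Mg0.27Fe0.73)CO3) = 107.337 g/mol, so wt% Fe = 40.767/107.337 × 100 = 37.98%.
M(FeS2) = 119.965 g/mol, so wt% Fe = 55.845/119.965 × 100 = 46.55%.
37.98 − 46.55 = -8.57 pp.

-8.57 percentage points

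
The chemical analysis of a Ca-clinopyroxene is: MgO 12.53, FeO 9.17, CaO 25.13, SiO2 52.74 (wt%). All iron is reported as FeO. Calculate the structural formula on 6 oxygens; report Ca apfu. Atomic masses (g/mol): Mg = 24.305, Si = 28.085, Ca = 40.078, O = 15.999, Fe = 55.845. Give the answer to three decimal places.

12.53 wt% MgO ÷ 40.304 g/mol = 0.31089 mol, giving 0.31089 Mg and 0.31089 O.
9.17 wt% FeO ÷ 71.844 g/mol = 0.12764 mol, giving 0.12764 Fe and 0.12764 O.
25.13 wt% CaO ÷ 56.077 g/mol = 0.44813 mol, giving 0.44813 Ca and 0.44813 O.
52.74 wt% SiO2 ÷ 60.083 g/mol = 0.87779 mol, giving 0.87779 Si and 1.75558 O.
Oxygen sums to 2.64224; scaling by 6/2.64224 = 2.27080 puts the formula on 6 O.
Ca: 0.44813 × 2.27080 = 1.018 atoms per formula unit.

1.018 Ca apfu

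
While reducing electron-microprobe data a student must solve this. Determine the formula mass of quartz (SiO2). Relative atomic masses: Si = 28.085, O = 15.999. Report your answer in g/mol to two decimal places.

60.08 g/mol

M = 1*28.085 + 2*15.999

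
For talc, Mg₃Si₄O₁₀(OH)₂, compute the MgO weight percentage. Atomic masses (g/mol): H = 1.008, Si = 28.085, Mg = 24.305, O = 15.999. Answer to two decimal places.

31.88 wt%

M(Mg₃Si₄O₁₀(OH)₂) = 379.259 g/mol; M(MgO) = 40.304 g/mol.
Moles MgO per formula unit = 3 Mg ÷ 1 = 3.0000.
MgO fraction = (3.0000 × 40.304) / 379.259 = 120.912/379.259 = 0.3188.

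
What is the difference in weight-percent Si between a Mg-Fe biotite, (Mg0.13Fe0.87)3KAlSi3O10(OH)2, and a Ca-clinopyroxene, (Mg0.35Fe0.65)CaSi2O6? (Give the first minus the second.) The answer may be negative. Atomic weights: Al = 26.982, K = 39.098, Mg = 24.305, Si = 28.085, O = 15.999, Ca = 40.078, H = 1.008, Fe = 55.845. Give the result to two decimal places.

First mineral: 84.255 g Si in 499.573 g formula = 16.87 wt% Si.
Second mineral: 56.170 g Si in 237.048 g formula = 23.70 wt% Si.
16.87% − 23.70% gives a difference of -6.83 percentage points.

-6.83 percentage points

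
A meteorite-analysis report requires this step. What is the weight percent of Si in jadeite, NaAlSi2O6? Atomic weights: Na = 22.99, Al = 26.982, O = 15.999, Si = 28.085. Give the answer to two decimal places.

Formula mass = 1·22.99 + 1·26.982 + 2·28.085 + 6·15.999 = 202.136 g/mol, of which 56.170 g is Si.
So Si makes up 56.170/202.136 = 0.2779 of the mass, i.e. 27.79%.

27.79 weight percent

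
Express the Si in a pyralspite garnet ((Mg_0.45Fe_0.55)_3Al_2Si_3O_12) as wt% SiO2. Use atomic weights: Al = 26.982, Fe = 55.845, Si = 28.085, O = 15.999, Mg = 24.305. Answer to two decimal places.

39.60 wt%

Molar mass of (Mg_0.45Fe_0.55)_3Al_2Si_3O_12 = 1.35*24.305 + 1.65*55.845 + 2*26.982 + 3*28.085 + 12*15.999 = 455.163 g/mol.
Each formula unit contains 3 Si, equivalent to 3/1 = 3.0000 mol SiO2.
M(SiO2) = 1×28.085 + 2×15.999 = 60.083 g/mol.
Mass of SiO2 per formula unit = 3.0000 × 60.083 = 180.249 g.
SiO2 wt% = 180.249 / 455.163 × 100 = 39.60%.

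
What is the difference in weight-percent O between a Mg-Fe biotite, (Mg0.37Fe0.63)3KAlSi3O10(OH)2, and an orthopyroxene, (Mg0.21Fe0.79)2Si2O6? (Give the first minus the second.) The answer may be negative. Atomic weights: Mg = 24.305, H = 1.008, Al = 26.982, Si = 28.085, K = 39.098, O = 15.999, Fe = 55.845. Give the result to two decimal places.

M((Mg0.37Fe0.63)3KAlSi3O10(OH)2) = 476.865 g/mol, so wt% O = 191.988/476.865 × 100 = 40.26%.
M((Mg0.21Fe0.79)2Si2O6) = 250.607 g/mol, so wt% O = 95.994/250.607 × 100 = 38.30%.
40.26 − 38.30 = 1.96 pp.

1.96 percentage points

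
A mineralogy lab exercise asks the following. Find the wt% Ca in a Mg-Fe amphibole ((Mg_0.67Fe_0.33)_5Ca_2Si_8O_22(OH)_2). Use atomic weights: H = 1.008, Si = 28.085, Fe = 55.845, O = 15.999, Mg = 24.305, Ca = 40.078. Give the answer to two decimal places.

9.27 weight percent

Molar mass of (Mg_0.67Fe_0.33)_5Ca_2Si_8O_22(OH)_2: 3.35·24.305 + 1.65·55.845 + 2·40.078 + 8·28.085 + 24·15.999 + 2·1.008 = 864.394 g/mol.
Mass of Ca per formula unit: 2 × 40.078 = 80.156 g.
Weight fraction Ca = 80.156 / 864.394 = 0.0927.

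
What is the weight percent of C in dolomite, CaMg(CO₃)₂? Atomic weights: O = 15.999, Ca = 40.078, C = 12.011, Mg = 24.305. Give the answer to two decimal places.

13.03 wt%

Molar mass of CaMg(CO₃)₂: 1·40.078 + 1·24.305 + 2·12.011 + 6·15.999 = 184.399 g/mol.
Mass of C per formula unit: 2 × 12.011 = 24.022 g.
Weight fraction C = 24.022 / 184.399 = 0.1303.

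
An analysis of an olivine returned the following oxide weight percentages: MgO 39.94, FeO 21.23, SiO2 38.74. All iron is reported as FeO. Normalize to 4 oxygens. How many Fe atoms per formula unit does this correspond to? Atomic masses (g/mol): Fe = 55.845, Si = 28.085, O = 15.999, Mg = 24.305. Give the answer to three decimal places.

0.459 Fe apfu

MgO: 39.94/40.304 = 0.99097 mol → 0.99097 mol Mg, 0.99097 mol O.
FeO: 21.23/71.844 = 0.29550 mol → 0.29550 mol Fe, 0.29550 mol O.
SiO2: 38.74/60.083 = 0.64477 mol → 0.64477 mol Si, 1.28954 mol O.
Total oxygen = 2.57601 mol. Normalization factor = 4/2.57601 = 1.55279.
Fe per 4 O = 0.29550 × 1.55279 = 0.459.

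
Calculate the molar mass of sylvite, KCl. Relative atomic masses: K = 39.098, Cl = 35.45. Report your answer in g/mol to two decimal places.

74.55 g/mol

M = 1·39.098 + 1·35.45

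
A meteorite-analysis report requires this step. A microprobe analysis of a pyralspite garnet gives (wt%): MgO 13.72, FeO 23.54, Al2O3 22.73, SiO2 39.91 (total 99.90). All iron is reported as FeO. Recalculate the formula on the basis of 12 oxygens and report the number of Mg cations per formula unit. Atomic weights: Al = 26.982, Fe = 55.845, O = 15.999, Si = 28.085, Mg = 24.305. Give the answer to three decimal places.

13.72 wt% MgO ÷ 40.304 g/mol = 0.34041 mol, giving 0.34041 Mg and 0.34041 O.
23.54 wt% FeO ÷ 71.844 g/mol = 0.32765 mol, giving 0.32765 Fe and 0.32765 O.
22.73 wt% Al2O3 ÷ 101.961 g/mol = 0.22293 mol, giving 0.44586 Al and 0.66879 O.
39.91 wt% SiO2 ÷ 60.083 g/mol = 0.66425 mol, giving 0.66425 Si and 1.32850 O.
Oxygen sums to 2.66535; scaling by 12/2.66535 = 4.50222 puts the formula on 12 O.
Mg: 0.34041 × 4.50222 = 1.533 atoms per formula unit.

1.533 Mg apfu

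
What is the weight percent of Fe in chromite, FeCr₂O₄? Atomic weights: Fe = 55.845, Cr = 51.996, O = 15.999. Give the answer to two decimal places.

Formula mass = 1·55.845 + 2·51.996 + 4·15.999 = 223.833 g/mol, of which 55.845 g is Fe.
So Fe makes up 55.845/223.833 = 0.2495 of the mass, i.e. 24.95%.

24.95 mass %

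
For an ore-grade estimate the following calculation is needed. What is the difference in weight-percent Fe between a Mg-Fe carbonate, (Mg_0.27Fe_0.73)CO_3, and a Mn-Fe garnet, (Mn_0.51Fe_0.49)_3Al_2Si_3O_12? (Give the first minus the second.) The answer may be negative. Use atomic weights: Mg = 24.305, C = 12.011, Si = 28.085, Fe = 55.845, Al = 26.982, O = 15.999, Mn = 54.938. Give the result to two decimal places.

Fe in (Mg_0.27Fe_0.73)CO_3: molar mass 107.337 g/mol; 0.73×55.845 = 40.767 g → 37.98 wt%.
Fe in (Mn_0.51Fe_0.49)_3Al_2Si_3O_12: molar mass 496.354 g/mol; 1.47×55.845 = 82.092 g → 16.54 wt%.
Difference = 37.98 − 16.54 = 21.44 percentage points.

21.44 percentage points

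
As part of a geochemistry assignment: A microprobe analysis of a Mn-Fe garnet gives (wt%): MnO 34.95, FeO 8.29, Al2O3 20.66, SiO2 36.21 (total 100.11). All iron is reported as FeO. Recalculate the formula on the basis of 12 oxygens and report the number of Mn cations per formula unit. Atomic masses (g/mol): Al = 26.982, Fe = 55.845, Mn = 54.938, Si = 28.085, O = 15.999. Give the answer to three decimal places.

34.95 wt% MnO ÷ 70.937 g/mol = 0.49269 mol, giving 0.49269 Mn and 0.49269 O.
8.29 wt% FeO ÷ 71.844 g/mol = 0.11539 mol, giving 0.11539 Fe and 0.11539 O.
20.66 wt% Al2O3 ÷ 101.961 g/mol = 0.20263 mol, giving 0.40526 Al and 0.60789 O.
36.21 wt% SiO2 ÷ 60.083 g/mol = 0.60267 mol, giving 0.60267 Si and 1.20534 O.
Oxygen sums to 2.42131; scaling by 12/2.42131 = 4.95599 puts the formula on 12 O.
Mn: 0.49269 × 4.95599 = 2.442 atoms per formula unit.

2.442 Mn apfu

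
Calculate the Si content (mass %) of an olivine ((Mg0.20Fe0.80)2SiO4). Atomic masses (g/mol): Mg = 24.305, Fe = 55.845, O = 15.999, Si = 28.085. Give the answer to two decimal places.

14.69 mass %

Formula mass = 0.40·24.305 + 1.60·55.845 + 1·28.085 + 4·15.999 = 191.155 g/mol, of which 28.085 g is Si.
So Si makes up 28.085/191.155 = 0.1469 of the mass, i.e. 14.69%.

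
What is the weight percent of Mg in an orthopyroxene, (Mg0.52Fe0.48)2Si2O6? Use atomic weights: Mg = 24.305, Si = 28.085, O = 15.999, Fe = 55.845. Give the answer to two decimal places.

10.94 wt%

Formula mass = 1.04·24.305 + 0.96·55.845 + 2·28.085 + 6·15.999 = 231.052 g/mol, of which 25.277 g is Mg.
So Mg makes up 25.277/231.052 = 0.1094 of the mass, i.e. 10.94%.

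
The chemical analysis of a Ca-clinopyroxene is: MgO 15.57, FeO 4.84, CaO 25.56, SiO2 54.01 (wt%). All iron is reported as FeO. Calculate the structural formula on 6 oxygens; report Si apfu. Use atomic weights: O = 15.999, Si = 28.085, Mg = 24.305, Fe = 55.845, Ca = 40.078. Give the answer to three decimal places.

1.992 Si apfu

15.57 wt% MgO ÷ 40.304 g/mol = 0.38631 mol, giving 0.38631 Mg and 0.38631 O.
4.84 wt% FeO ÷ 71.844 g/mol = 0.06737 mol, giving 0.06737 Fe and 0.06737 O.
25.56 wt% CaO ÷ 56.077 g/mol = 0.45580 mol, giving 0.45580 Ca and 0.45580 O.
54.01 wt% SiO2 ÷ 60.083 g/mol = 0.89892 mol, giving 0.89892 Si and 1.79784 O.
Oxygen sums to 2.70732; scaling by 6/2.70732 = 2.21621 puts the formula on 6 O.
Si: 0.89892 × 2.21621 = 1.992 atoms per formula unit.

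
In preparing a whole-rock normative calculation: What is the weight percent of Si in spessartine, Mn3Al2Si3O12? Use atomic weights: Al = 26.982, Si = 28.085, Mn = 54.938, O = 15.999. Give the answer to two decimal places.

17.02 wt%

M(Mn3Al2Si3O12) = 495.021 g/mol.
Si contributes 3 × 28.085 = 84.255 g per mole.
84.255/495.021 = 0.1702 → 17.02%.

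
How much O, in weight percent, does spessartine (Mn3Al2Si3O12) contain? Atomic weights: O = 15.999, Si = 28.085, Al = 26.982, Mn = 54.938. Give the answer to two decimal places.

38.78 weight percent

Formula mass = 3*54.938 + 2*26.982 + 3*28.085 + 12*15.999 = 495.021 g/mol, of which 191.988 g is O.
So O makes up 191.988/495.021 = 0.3878 of the mass, i.e. 38.78%.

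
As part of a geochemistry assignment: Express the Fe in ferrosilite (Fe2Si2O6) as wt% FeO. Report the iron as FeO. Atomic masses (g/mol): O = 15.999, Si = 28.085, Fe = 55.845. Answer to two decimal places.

Formula mass = 263.854 g/mol.
2 Fe → 2.0000 mol FeO per formula unit; M(FeO) = 71.844, so FeO mass = 143.688 g.
143.688/263.854 × 100 = 54.46 wt%.

54.46 wt%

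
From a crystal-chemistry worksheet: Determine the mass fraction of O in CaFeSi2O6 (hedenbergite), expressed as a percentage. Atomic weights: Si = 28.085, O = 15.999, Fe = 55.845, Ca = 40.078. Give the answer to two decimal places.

Formula mass = 1×40.078 + 1×55.845 + 2×28.085 + 6×15.999 = 248.087 g/mol, of which 95.994 g is O.
So O makes up 95.994/248.087 = 0.3869 of the mass, i.e. 38.69%.

38.69 mass %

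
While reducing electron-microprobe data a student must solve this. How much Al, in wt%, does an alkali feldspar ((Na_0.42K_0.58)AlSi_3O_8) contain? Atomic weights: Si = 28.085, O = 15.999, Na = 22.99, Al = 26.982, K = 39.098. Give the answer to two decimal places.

9.94 wt%

Formula mass = 0.42·22.99 + 0.58·39.098 + 1·26.982 + 3·28.085 + 8·15.999 = 271.562 g/mol, of which 26.982 g is Al.
So Al makes up 26.982/271.562 = 0.0994 of the mass, i.e. 9.94%.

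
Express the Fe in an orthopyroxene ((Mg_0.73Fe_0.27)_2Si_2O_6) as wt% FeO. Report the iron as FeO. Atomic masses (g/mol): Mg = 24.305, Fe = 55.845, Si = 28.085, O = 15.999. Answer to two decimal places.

17.81 wt%

Formula mass = 217.806 g/mol.
0.54 Fe → 0.5400 mol FeO per formula unit; M(FeO) = 71.844, so FeO mass = 38.796 g.
38.796/217.806 × 100 = 17.81 wt%.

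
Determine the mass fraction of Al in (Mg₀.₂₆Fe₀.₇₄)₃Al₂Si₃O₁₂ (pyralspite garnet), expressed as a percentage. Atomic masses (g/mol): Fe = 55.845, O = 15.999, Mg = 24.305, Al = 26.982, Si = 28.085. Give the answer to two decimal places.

M((Mg₀.₂₆Fe₀.₇₄)₃Al₂Si₃O₁₂) = 473.141 g/mol.
Al contributes 2 × 26.982 = 53.964 g per mole.
53.964/473.141 = 0.1141 → 11.41%.

11.41 mass %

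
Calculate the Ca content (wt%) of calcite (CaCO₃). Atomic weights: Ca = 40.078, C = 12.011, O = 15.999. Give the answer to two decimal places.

Formula mass = 1×40.078 + 1×12.011 + 3×15.999 = 100.086 g/mol, of which 40.078 g is Ca.
So Ca makes up 40.078/100.086 = 0.4004 of the mass, i.e. 40.04%.

40.04 wt%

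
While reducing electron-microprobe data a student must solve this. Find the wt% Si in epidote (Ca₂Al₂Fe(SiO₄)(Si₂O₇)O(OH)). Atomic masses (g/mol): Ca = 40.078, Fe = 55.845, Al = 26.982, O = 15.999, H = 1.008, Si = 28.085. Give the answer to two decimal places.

Molar mass of Ca₂Al₂Fe(SiO₄)(Si₂O₇)O(OH): 2·40.078 + 2·26.982 + 1·55.845 + 3·28.085 + 13·15.999 + 1·1.008 = 483.215 g/mol.
Mass of Si per formula unit: 3 × 28.085 = 84.255 g.
Weight fraction Si = 84.255 / 483.215 = 0.1744.

17.44 wt%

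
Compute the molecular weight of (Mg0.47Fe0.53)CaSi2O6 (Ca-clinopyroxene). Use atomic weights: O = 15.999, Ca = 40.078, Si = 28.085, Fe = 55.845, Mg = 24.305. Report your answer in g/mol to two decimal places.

M = 0.47(24.305) + 0.53(55.845) + 1(40.078) + 2(28.085) + 6(15.999)

233.26 g/mol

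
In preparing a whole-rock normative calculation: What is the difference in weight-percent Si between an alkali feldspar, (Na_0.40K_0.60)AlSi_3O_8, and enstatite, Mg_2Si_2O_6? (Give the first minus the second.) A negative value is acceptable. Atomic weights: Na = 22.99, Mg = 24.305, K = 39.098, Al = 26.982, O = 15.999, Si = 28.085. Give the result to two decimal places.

3.01 percentage points

First mineral: 84.255 g Si in 271.884 g formula = 30.99 wt% Si.
Second mineral: 56.170 g Si in 200.774 g formula = 27.98 wt% Si.
30.99% − 27.98% gives a difference of 3.01 percentage points.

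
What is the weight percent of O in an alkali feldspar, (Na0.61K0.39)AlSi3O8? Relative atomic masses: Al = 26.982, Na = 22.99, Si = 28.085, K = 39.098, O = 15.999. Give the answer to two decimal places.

Formula mass = 0.61·22.99 + 0.39·39.098 + 1·26.982 + 3·28.085 + 8·15.999 = 268.501 g/mol, of which 127.992 g is O.
So O makes up 127.992/268.501 = 0.4767 of the mass, i.e. 47.67%.

47.67 mass %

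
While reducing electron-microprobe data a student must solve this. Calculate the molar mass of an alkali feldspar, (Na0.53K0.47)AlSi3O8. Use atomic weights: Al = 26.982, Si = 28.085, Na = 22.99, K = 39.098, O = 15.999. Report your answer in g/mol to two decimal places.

The formula mass is the sum 0.53(22.99) + 0.47(39.098) + 1(26.982) + 3(28.085) + 8(15.999).

269.79 g/mol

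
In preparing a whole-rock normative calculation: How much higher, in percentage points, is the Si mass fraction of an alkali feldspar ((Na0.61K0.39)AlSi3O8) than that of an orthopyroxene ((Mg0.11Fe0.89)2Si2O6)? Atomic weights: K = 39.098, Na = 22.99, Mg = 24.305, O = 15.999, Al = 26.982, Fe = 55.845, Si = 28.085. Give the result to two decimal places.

Si in (Na0.61K0.39)AlSi3O8: molar mass 268.501 g/mol; 3×28.085 = 84.255 g → 31.38 wt%.
Si in (Mg0.11Fe0.89)2Si2O6: molar mass 256.915 g/mol; 2×28.085 = 56.170 g → 21.86 wt%.
Difference = 31.38 − 21.86 = 9.52 percentage points.

9.52 percentage points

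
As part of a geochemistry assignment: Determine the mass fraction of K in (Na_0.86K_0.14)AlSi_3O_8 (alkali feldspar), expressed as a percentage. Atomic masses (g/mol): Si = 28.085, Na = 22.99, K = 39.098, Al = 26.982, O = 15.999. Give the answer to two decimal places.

M((Na_0.86K_0.14)AlSi_3O_8) = 264.474 g/mol.
K contributes 0.14 × 39.098 = 5.474 g per mole.
5.474/264.474 = 0.0207 → 2.07%.

2.07 weight percent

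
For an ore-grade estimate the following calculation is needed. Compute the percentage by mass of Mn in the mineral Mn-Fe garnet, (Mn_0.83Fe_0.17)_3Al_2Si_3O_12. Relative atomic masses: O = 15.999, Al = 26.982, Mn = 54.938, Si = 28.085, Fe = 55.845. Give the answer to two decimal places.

Formula mass = 2.49*54.938 + 0.51*55.845 + 2*26.982 + 3*28.085 + 12*15.999 = 495.484 g/mol, of which 136.796 g is Mn.
So Mn makes up 136.796/495.484 = 0.2761 of the mass, i.e. 27.61%.

27.61 mass %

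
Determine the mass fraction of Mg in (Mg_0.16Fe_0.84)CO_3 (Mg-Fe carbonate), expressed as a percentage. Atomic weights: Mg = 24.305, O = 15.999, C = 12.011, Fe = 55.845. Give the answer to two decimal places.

M((Mg_0.16Fe_0.84)CO_3) = 110.807 g/mol.
Mg contributes 0.16 × 24.305 = 3.889 g per mole.
3.889/110.807 = 0.0351 → 3.51%.

3.51 mass %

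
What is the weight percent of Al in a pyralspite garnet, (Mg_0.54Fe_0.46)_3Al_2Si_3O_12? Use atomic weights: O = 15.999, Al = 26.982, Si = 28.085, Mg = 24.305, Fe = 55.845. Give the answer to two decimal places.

M((Mg_0.54Fe_0.46)_3Al_2Si_3O_12) = 446.647 g/mol.
Al contributes 2 × 26.982 = 53.964 g per mole.
53.964/446.647 = 0.1208 → 12.08%.

12.08 weight percent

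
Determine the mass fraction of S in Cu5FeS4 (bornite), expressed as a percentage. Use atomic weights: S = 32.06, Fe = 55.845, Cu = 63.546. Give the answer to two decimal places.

M(Cu5FeS4) = 501.815 g/mol.
S contributes 4 × 32.06 = 128.240 g per mole.
128.240/501.815 = 0.2556 → 25.56%.

25.56 weight percent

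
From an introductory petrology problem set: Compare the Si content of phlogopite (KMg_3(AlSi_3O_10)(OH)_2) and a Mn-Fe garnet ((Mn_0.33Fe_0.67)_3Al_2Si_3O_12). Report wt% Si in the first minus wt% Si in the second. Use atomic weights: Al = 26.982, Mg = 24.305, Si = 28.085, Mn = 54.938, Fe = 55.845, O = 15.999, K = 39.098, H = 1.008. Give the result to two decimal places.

3.23 percentage points

First mineral: 84.255 g Si in 417.254 g formula = 20.19 wt% Si.
Second mineral: 84.255 g Si in 496.844 g formula = 16.96 wt% Si.
20.19% − 16.96% gives a difference of 3.23 percentage points.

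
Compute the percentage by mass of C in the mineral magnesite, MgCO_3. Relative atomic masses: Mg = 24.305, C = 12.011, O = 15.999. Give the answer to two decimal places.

Molar mass of MgCO_3: 1×24.305 + 1×12.011 + 3×15.999 = 84.313 g/mol.
Mass of C per formula unit: 1 × 12.011 = 12.011 g.
Weight fraction C = 12.011 / 84.313 = 0.1425.

14.25 mass %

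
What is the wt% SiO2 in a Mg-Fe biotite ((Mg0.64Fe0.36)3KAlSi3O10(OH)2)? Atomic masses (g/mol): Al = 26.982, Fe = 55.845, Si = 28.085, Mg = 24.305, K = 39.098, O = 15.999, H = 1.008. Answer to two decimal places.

39.94 wt%

Molar mass of (Mg0.64Fe0.36)3KAlSi3O10(OH)2 = 1.92*24.305 + 1.08*55.845 + 1*39.098 + 1*26.982 + 3*28.085 + 12*15.999 + 2*1.008 = 451.317 g/mol.
Each formula unit contains 3 Si, equivalent to 3/1 = 3.0000 mol SiO2.
M(SiO2) = 1×28.085 + 2×15.999 = 60.083 g/mol.
Mass of SiO2 per formula unit = 3.0000 × 60.083 = 180.249 g.
SiO2 wt% = 180.249 / 451.317 × 100 = 39.94%.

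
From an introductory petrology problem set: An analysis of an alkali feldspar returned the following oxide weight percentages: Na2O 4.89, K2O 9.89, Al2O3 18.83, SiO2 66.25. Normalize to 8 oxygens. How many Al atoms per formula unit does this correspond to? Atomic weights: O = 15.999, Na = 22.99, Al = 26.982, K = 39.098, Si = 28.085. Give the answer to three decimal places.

1.004 Al apfu

Na2O (M=61.979): mol = 0.07890; Na = 0.15780, O = 0.07890.
K2O (M=94.195): mol = 0.10499; K = 0.20998, O = 0.10499.
Al2O3 (M=101.961): mol = 0.18468; Al = 0.36936, O = 0.55404.
SiO2 (M=60.083): mol = 1.10264; Si = 1.10264, O = 2.20528.
ΣO = 2.94321; factor = 8/ΣO = 2.71812.
Al apfu = 0.36936 × 2.71812 = 1.004.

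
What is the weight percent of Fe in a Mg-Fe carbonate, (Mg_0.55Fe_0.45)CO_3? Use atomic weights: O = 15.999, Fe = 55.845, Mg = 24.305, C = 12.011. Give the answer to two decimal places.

Molar mass of (Mg_0.55Fe_0.45)CO_3: 0.55×24.305 + 0.45×55.845 + 1×12.011 + 3×15.999 = 98.506 g/mol.
Mass of Fe per formula unit: 0.45 × 55.845 = 25.130 g.
Weight fraction Fe = 25.130 / 98.506 = 0.2551.

25.51 mass %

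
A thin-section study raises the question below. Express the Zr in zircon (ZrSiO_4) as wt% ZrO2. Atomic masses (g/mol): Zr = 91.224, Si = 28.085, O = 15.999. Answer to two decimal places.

Formula mass = 183.305 g/mol.
1 Zr → 1.0000 mol ZrO2 per formula unit; M(ZrO2) = 123.222, so ZrO2 mass = 123.222 g.
123.222/183.305 × 100 = 67.22 wt%.

67.22 wt%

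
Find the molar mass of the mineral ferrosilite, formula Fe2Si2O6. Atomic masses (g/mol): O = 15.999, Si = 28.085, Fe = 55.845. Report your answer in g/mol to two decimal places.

263.85 g/mol

M = 2×55.845 + 2×28.085 + 6×15.999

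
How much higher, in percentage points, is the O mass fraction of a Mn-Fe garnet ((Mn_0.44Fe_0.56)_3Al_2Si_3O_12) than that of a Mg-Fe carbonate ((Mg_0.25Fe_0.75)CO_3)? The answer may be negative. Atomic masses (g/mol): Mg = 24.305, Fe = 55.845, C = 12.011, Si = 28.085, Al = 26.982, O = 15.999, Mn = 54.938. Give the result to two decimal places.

First mineral: 191.988 g O in 496.545 g formula = 38.66 wt% O.
Second mineral: 47.997 g O in 107.968 g formula = 44.45 wt% O.
38.66% − 44.45% gives a difference of -5.79 percentage points.

-5.79 percentage points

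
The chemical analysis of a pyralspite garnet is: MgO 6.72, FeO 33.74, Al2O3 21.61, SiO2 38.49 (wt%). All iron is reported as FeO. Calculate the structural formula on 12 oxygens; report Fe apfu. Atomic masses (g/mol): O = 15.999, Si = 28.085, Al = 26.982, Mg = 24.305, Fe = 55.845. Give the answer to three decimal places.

MgO (M=40.304): mol = 0.16673; Mg = 0.16673, O = 0.16673.
FeO (M=71.844): mol = 0.46963; Fe = 0.46963, O = 0.46963.
Al2O3 (M=101.961): mol = 0.21194; Al = 0.42388, O = 0.63582.
SiO2 (M=60.083): mol = 0.64061; Si = 0.64061, O = 1.28122.
ΣO = 2.55340; factor = 12/ΣO = 4.69962.
Fe apfu = 0.46963 × 4.69962 = 2.207.

2.207 Fe apfu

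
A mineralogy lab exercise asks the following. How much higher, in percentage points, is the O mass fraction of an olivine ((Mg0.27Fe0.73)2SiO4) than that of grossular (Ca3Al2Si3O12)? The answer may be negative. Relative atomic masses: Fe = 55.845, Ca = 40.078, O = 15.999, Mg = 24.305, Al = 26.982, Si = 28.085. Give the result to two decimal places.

M((Mg0.27Fe0.73)2SiO4) = 186.739 g/mol, so wt% O = 63.996/186.739 × 100 = 34.27%.
M(Ca3Al2Si3O12) = 450.441 g/mol, so wt% O = 191.988/450.441 × 100 = 42.62%.
34.27 − 42.62 = -8.35 pp.

-8.35 percentage points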